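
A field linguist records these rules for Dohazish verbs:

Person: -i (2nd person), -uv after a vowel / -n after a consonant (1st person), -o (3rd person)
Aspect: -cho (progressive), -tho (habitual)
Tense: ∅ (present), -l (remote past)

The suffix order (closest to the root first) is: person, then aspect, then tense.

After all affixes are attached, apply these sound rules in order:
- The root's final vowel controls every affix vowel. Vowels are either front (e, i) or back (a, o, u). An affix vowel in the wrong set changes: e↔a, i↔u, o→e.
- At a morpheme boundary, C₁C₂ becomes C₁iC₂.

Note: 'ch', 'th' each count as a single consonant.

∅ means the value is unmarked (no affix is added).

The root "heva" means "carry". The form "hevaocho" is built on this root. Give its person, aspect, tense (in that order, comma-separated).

Segment: heva-o-cho.
person: -o → 3rd person.
aspect: -cho → progressive.
tense: ∅ → present.

3rd person, progressive, present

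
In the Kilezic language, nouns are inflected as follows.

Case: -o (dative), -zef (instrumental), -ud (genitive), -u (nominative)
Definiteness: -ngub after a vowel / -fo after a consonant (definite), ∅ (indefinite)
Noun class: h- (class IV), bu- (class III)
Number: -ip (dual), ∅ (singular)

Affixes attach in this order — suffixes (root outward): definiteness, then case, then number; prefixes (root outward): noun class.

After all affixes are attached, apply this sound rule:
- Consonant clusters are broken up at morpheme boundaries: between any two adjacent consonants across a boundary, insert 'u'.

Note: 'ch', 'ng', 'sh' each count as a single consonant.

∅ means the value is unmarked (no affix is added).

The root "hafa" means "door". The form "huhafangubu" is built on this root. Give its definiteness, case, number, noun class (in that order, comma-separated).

definite, nominative, singular, class IV

Segment: h-hafa-ngub-u.
definiteness: -ngub/fo → definite.
case: -u → nominative.
number: ∅ → singular.
noun class: h- → class IV.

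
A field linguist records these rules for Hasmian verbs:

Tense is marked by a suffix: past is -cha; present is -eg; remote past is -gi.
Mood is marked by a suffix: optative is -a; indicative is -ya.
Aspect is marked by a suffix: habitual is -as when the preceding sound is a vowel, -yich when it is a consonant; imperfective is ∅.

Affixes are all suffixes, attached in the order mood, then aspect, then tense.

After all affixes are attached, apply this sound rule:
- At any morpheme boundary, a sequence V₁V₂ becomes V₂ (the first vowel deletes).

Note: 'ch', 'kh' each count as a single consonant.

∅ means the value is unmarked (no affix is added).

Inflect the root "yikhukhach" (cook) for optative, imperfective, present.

yikhukhacheg

Attach mood optative -a → yikhukhacha.
aspect = imperfective: zero marking, form stays yikhukhacha.
Attach tense present -eg → yikhukhachaeg.
Apply vowel deletion: yikhukhachaeg → yikhukhacheg.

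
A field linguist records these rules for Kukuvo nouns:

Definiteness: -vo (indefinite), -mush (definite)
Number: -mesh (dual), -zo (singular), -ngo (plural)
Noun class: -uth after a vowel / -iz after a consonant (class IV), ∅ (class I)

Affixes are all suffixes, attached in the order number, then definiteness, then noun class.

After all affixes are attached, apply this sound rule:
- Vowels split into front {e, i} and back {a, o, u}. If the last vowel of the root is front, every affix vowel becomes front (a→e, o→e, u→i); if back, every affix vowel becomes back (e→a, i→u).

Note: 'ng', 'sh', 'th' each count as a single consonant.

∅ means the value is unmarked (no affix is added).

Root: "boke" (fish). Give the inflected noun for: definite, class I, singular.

Attach number singular -zo → bokezo.
Attach definiteness definite -mush → bokezomush.
noun class = class I: zero marking, form stays bokezomush.
Apply vowel harmony: bokezomush → bokezemish.

bokezemish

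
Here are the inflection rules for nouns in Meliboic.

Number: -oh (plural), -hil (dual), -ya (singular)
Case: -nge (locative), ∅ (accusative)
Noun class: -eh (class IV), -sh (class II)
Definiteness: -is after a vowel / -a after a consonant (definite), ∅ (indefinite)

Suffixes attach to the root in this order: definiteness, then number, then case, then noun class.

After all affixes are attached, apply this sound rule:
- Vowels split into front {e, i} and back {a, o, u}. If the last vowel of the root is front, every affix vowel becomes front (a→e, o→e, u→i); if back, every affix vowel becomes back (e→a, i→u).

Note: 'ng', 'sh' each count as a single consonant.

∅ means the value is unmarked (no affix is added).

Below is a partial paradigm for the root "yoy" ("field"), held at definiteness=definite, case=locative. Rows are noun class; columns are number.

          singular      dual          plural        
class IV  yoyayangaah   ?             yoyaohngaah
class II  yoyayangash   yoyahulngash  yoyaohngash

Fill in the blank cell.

yoyahulngaah

Attach definiteness definite -a (after consonant 'y') → yoya.
Attach number dual -hil → yoyahil.
Attach case locative -nge → yoyahilnge.
Attach noun class class IV -eh → yoyahilngeeh.
Apply vowel harmony: yoyahilngeeh → yoyahulngaah.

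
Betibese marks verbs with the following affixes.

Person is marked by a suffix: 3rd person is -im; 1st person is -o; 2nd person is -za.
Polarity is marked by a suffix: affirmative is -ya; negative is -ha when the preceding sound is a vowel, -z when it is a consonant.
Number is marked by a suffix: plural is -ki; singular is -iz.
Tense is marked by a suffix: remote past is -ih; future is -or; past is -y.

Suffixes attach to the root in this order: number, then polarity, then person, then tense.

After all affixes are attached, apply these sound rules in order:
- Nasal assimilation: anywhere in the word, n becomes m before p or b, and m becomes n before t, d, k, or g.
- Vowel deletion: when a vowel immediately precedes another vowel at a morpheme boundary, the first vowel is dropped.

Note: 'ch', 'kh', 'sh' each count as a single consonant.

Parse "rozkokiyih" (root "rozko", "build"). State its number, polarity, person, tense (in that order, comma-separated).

Segment: rozko-ki-ya-o-ih.
number: -ki → plural.
polarity: -ya → affirmative.
person: -o → 1st person.
tense: -ih → remote past.

plural, affirmative, 1st person, remote past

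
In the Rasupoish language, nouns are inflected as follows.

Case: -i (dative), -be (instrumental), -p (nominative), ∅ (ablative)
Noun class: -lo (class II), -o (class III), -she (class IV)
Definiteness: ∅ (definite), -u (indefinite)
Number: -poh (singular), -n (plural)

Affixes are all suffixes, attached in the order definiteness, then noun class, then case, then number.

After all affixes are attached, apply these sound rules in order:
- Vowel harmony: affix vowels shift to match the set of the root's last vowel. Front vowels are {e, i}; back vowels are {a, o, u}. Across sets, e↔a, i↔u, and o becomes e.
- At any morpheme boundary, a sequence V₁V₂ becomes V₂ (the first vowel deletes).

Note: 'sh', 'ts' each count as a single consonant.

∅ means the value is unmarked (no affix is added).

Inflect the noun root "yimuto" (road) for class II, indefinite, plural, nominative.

yimutulopn

Attach definiteness indefinite -u → yimutou.
Attach noun class class II -lo → yimutoulo.
Attach case nominative -p → yimutoulop.
Attach number plural -n → yimutoulopn.
Vowel harmony: no change.
Apply vowel deletion: yimutoulopn → yimutulopn.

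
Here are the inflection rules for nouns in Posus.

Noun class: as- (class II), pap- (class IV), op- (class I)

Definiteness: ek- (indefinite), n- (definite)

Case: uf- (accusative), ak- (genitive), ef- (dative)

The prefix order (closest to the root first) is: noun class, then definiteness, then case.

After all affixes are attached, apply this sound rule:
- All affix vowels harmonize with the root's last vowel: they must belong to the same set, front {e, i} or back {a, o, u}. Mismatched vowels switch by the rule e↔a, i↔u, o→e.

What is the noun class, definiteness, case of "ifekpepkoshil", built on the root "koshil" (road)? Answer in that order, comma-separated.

class IV, indefinite, accusative

Segment: uf-ek-pap-koshil.
noun class: pap- → class IV.
definiteness: ek- → indefinite.
case: uf- → accusative.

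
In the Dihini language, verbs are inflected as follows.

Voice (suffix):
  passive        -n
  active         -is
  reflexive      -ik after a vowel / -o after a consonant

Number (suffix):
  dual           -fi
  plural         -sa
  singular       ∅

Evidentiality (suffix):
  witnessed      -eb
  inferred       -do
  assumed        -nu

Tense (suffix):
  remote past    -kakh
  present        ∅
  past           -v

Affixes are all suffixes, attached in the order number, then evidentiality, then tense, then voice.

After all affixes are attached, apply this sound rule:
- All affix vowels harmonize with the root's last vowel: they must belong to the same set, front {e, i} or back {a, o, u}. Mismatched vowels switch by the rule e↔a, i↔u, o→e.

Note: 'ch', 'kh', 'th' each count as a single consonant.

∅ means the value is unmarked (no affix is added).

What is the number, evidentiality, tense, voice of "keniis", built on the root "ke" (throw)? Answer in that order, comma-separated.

Segment: ke-nu-is.
number: ∅ → singular.
evidentiality: -nu → assumed.
tense: ∅ → present.
voice: -is → active.

singular, assumed, present, active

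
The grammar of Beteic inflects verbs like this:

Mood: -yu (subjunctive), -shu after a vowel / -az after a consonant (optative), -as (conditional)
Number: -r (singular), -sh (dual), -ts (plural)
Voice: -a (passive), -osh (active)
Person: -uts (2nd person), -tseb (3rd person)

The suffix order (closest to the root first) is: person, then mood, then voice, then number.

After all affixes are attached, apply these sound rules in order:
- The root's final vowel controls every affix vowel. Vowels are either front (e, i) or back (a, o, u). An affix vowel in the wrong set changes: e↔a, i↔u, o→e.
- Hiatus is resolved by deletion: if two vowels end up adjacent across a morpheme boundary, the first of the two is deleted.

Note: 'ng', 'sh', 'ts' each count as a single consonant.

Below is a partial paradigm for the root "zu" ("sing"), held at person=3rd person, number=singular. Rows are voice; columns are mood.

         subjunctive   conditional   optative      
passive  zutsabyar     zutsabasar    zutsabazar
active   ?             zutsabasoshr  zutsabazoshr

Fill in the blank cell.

zutsabyoshr

Attach person 3rd person -tseb → zutseb.
Attach mood subjunctive -yu → zutsebyu.
Attach voice active -osh → zutsebyuosh.
Attach number singular -r → zutsebyuoshr.
Apply vowel harmony: zutsebyuoshr → zutsabyuoshr.
Apply vowel deletion: zutsabyuoshr → zutsabyoshr.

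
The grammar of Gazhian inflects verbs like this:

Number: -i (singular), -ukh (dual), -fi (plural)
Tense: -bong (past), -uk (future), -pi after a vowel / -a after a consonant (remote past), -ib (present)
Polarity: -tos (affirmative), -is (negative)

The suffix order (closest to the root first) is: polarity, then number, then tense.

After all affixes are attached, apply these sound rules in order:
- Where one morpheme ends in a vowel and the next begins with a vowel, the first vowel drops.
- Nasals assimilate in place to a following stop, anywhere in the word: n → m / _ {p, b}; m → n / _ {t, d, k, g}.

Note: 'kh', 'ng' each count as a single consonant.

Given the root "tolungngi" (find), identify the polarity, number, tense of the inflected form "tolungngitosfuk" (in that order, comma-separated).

Segment: tolungngi-tos-fi-uk.
polarity: -tos → affirmative.
number: -fi → plural.
tense: -uk → future.

affirmative, plural, future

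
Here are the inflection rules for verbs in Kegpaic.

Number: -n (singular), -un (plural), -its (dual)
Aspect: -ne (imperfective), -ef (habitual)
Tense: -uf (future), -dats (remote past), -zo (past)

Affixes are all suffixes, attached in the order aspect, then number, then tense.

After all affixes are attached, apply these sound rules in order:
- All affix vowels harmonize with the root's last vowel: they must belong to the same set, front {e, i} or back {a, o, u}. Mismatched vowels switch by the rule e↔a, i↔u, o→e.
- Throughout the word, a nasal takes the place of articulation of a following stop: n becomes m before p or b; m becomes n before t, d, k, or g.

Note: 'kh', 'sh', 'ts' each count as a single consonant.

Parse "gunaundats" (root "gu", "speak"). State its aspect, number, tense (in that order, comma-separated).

imperfective, plural, remote past

Segment: gu-ne-un-dats.
aspect: -ne → imperfective.
number: -un → plural.
tense: -dats → remote past.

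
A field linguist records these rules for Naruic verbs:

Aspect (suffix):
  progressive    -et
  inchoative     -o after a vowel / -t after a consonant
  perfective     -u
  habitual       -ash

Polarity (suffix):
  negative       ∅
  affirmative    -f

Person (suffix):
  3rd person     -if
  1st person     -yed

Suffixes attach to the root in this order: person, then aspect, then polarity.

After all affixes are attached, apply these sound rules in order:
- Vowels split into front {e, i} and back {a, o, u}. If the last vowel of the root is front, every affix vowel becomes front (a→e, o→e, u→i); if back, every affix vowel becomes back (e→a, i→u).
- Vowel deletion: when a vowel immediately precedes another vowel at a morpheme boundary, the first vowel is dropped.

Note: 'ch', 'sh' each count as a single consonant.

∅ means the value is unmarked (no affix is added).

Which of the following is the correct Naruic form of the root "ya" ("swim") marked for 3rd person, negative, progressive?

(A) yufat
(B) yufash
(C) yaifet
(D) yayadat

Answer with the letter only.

A

Attach person 3rd person -if → yaif.
Attach aspect progressive -et → yaifet.
polarity = negative: zero marking, form stays yaifet.
Apply vowel harmony: yaifet → yaufat.
Apply vowel deletion: yaufat → yufat.
So the correct form is yufat, option (A).
(C) yaifet is wrong: it fails to apply the sound rule(s).
(D) yayadat is wrong: it uses 1st person instead of 3rd person for person.
(B) yufash is wrong: it uses habitual instead of progressive for aspect.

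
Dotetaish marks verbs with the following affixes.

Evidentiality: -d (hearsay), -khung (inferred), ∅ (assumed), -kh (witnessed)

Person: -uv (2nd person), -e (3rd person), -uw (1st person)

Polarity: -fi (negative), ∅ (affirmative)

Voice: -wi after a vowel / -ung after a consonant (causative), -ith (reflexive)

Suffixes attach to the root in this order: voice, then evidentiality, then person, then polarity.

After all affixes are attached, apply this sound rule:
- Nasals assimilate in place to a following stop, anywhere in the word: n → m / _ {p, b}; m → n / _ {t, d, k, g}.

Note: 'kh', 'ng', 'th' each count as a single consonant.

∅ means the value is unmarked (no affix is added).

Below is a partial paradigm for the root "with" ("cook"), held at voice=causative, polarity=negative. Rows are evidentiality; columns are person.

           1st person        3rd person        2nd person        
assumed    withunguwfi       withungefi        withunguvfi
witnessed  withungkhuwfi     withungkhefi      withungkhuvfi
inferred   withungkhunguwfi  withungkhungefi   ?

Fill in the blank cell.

withungkhunguvfi

Attach voice causative -ung (after consonant 'th') → withung.
Attach evidentiality inferred -khung → withungkhung.
Attach person 2nd person -uv → withungkhunguv.
Attach polarity negative -fi → withungkhunguvfi.
Nasal assimilation: no change.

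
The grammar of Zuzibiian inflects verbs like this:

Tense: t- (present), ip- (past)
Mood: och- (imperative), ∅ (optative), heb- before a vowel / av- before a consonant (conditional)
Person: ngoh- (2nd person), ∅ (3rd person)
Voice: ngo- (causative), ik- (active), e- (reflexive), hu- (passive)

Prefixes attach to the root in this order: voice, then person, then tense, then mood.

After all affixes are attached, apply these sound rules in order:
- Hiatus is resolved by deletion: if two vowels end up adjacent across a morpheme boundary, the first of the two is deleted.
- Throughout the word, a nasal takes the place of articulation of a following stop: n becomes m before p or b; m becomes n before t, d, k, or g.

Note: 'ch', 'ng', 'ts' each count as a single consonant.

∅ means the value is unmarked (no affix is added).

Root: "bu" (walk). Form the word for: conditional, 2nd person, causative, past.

Attach voice causative ngo- → ngobu.
Attach person 2nd person ngoh- → ngohngobu.
Attach tense past ip- → ipngohngobu.
Attach mood conditional heb- (before vowel 'i') → hebipngohngobu.
Vowel deletion: no change.
Nasal assimilation: no change.

hebipngohngobu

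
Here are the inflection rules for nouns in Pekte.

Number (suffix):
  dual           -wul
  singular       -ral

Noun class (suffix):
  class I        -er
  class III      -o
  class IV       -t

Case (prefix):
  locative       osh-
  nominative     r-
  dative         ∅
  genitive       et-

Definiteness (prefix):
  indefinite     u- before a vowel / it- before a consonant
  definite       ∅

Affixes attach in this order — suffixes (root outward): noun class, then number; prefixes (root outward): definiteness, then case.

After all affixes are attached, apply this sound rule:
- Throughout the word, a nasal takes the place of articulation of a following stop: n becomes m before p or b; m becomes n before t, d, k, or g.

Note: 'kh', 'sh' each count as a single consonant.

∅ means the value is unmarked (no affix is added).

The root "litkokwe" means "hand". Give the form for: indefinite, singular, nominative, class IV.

Attach noun class class IV -t → litkokwet.
Attach definiteness indefinite it- (before consonant 'l') → itlitkokwet.
Attach number singular -ral → itlitkokwetral.
Attach case nominative r- → ritlitkokwetral.
Nasal assimilation: no change.

ritlitkokwetral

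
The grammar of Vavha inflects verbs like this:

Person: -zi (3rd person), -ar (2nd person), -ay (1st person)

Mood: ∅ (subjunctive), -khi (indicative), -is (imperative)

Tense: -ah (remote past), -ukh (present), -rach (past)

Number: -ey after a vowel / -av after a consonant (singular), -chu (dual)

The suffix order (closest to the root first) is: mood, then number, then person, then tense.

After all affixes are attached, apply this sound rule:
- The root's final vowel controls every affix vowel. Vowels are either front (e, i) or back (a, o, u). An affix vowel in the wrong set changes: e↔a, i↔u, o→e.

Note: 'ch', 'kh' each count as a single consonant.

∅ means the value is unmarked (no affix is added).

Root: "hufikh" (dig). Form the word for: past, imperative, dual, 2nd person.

Attach mood imperative -is → hufikhis.
Attach number dual -chu → hufikhischu.
Attach person 2nd person -ar → hufikhischuar.
Attach tense past -rach → hufikhischuarrach.
Apply vowel harmony: hufikhischuarrach → hufikhischierrech.

hufikhischierrech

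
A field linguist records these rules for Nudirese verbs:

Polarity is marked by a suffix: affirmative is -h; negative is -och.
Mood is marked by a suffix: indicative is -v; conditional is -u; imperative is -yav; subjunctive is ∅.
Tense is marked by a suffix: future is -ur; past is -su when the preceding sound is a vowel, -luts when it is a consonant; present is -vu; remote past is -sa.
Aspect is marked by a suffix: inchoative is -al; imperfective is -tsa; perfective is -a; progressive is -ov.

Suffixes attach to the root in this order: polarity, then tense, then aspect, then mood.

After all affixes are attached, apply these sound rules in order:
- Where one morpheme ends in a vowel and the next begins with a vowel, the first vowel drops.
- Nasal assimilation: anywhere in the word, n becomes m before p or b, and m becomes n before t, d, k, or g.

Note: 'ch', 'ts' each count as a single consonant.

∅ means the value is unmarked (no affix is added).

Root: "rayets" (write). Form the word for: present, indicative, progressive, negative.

rayetsochvovv

Attach polarity negative -och → rayetsoch.
Attach tense present -vu → rayetsochvu.
Attach aspect progressive -ov → rayetsochvuov.
Attach mood indicative -v → rayetsochvuovv.
Apply vowel deletion: rayetsochvuovv → rayetsochvovv.
Nasal assimilation: no change.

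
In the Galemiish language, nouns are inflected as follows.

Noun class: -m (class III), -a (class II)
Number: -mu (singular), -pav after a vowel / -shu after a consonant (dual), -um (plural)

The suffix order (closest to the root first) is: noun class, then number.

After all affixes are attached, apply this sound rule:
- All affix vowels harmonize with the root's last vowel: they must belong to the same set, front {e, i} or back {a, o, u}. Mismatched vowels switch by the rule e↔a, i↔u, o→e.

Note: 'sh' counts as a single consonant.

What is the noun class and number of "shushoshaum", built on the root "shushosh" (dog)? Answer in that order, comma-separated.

Segment: shushosh-a-um.
noun class: -a → class II.
number: -um → plural.

class II, plural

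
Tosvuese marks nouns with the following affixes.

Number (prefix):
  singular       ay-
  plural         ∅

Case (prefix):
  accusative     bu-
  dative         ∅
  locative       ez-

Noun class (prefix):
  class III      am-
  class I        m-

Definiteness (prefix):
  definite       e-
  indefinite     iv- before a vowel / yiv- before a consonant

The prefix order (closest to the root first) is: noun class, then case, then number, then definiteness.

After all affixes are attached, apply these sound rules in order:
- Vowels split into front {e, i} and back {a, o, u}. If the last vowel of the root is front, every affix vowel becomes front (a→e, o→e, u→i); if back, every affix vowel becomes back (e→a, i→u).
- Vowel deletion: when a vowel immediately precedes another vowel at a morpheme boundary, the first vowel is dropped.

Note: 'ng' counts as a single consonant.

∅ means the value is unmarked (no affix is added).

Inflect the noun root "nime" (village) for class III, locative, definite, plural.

ezemnime

Attach noun class class III am- → amnime.
Attach case locative ez- → ezamnime.
number = plural: zero marking, form stays ezamnime.
Attach definiteness definite e- → eezamnime.
Apply vowel harmony: eezamnime → eezemnime.
Apply vowel deletion: eezemnime → ezemnime.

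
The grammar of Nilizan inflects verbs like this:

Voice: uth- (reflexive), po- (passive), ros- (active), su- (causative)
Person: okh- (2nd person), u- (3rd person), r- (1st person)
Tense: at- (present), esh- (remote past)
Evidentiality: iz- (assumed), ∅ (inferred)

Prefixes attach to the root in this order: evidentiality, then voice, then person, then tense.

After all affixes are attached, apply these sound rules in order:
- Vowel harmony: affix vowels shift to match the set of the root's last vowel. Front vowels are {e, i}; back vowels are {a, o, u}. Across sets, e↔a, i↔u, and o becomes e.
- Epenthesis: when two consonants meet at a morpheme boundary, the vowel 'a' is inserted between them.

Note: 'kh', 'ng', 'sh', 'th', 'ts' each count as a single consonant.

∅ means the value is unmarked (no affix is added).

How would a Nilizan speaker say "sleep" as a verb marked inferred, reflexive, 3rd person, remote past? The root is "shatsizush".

ashuuthashatsizush

evidentiality = inferred: zero marking, form stays shatsizush.
Attach voice reflexive uth- → uthshatsizush.
Attach person 3rd person u- → uuthshatsizush.
Attach tense remote past esh- → eshuuthshatsizush.
Apply vowel harmony: eshuuthshatsizush → ashuuthshatsizush.
Apply epenthesis: ashuuthshatsizush → ashuuthashatsizush.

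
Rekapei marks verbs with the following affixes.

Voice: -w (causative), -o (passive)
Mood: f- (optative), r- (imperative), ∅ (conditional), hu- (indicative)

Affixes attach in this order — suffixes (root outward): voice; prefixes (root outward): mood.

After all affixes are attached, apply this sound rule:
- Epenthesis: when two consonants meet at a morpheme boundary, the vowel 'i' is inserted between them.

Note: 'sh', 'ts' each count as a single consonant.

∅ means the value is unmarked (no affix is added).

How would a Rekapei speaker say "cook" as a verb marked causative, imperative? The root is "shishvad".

rishishvadiw

Attach mood imperative r- → rshishvad.
Attach voice causative -w → rshishvadw.
Apply epenthesis: rshishvadw → rishishvadiw.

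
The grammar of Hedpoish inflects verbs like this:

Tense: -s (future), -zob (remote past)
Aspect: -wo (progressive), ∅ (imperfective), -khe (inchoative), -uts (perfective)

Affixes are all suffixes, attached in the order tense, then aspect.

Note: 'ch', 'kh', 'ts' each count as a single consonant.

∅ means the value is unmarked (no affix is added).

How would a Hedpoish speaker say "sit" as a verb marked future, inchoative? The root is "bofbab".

Attach tense future -s → bofbabs.
Attach aspect inchoative -khe → bofbabskhe.

bofbabskhe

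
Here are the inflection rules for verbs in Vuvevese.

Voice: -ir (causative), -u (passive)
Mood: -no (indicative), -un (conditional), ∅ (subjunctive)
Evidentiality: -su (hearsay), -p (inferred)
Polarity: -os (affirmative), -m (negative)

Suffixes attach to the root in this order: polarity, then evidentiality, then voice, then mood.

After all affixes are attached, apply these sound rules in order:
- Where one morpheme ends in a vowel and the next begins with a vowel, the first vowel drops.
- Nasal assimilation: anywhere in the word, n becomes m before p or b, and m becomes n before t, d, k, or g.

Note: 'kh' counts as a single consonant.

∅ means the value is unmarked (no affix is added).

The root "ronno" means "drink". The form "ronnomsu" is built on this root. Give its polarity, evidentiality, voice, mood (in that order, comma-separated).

Segment: ronno-m-su-u.
polarity: -m → negative.
evidentiality: -su → hearsay.
voice: -u → passive.
mood: ∅ → subjunctive.

negative, hearsay, passive, subjunctive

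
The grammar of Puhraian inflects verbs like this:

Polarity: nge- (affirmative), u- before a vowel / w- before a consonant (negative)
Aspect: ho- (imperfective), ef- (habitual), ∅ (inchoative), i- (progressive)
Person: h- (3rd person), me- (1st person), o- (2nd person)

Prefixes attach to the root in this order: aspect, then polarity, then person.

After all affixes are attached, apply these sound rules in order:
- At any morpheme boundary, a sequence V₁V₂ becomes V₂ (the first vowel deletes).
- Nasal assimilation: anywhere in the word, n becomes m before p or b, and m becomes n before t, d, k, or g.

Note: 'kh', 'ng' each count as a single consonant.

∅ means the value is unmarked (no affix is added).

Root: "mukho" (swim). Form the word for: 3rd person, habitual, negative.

Attach aspect habitual ef- → efmukho.
Attach polarity negative u- (before vowel 'e') → uefmukho.
Attach person 3rd person h- → huefmukho.
Apply vowel deletion: huefmukho → hefmukho.
Nasal assimilation: no change.

hefmukho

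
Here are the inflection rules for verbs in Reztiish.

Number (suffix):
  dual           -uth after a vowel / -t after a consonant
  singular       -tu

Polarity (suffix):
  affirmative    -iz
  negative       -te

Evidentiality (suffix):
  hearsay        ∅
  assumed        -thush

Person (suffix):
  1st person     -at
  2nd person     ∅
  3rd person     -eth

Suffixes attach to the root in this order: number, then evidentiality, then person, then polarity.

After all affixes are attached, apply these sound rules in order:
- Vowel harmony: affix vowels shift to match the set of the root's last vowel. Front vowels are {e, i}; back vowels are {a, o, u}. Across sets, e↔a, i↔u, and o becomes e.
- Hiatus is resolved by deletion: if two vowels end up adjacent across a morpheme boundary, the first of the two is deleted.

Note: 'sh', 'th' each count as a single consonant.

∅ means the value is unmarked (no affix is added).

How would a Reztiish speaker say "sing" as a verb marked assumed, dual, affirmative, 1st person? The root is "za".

zuththushatuz

Attach number dual -uth (after vowel 'a') → zauth.
Attach evidentiality assumed -thush → zauththush.
Attach person 1st person -at → zauththushat.
Attach polarity affirmative -iz → zauththushatiz.
Apply vowel harmony: zauththushatiz → zauththushatuz.
Apply vowel deletion: zauththushatuz → zuththushatuz.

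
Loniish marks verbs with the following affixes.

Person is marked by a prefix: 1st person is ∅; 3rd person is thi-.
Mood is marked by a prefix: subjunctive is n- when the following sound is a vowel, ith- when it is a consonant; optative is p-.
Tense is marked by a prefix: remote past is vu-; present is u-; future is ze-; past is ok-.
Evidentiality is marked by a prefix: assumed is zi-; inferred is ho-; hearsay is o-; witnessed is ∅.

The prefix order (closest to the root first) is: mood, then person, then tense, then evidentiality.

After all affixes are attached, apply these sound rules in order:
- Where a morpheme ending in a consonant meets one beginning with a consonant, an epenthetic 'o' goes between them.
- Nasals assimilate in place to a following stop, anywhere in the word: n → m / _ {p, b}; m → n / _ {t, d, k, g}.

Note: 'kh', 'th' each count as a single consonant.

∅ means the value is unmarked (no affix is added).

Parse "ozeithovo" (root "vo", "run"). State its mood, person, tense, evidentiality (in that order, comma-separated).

Segment: o-ze-ith-vo.
mood: n/ith- → subjunctive.
person: ∅ → 1st person.
tense: ze- → future.
evidentiality: o- → hearsay.

subjunctive, 1st person, future, hearsay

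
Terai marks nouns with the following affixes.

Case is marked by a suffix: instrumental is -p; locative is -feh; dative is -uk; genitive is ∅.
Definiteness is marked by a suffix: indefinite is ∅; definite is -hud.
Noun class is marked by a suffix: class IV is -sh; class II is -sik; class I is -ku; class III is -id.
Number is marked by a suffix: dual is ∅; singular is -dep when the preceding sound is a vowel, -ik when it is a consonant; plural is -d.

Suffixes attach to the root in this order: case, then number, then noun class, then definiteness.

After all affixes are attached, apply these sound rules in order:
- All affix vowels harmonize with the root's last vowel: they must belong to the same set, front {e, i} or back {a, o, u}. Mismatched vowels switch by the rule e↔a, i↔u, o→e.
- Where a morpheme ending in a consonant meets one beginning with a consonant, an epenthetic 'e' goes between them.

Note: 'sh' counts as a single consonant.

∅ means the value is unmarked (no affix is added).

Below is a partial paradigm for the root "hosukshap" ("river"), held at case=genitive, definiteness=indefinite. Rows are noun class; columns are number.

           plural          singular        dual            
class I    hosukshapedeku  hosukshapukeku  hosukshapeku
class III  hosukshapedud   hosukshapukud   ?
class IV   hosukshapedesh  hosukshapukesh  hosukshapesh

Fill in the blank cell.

hosukshapud

case = genitive: zero marking, form stays hosukshap.
number = dual: zero marking, form stays hosukshap.
Attach noun class class III -id → hosukshapid.
definiteness = indefinite: zero marking, form stays hosukshapid.
Apply vowel harmony: hosukshapid → hosukshapud.
Epenthesis: no change.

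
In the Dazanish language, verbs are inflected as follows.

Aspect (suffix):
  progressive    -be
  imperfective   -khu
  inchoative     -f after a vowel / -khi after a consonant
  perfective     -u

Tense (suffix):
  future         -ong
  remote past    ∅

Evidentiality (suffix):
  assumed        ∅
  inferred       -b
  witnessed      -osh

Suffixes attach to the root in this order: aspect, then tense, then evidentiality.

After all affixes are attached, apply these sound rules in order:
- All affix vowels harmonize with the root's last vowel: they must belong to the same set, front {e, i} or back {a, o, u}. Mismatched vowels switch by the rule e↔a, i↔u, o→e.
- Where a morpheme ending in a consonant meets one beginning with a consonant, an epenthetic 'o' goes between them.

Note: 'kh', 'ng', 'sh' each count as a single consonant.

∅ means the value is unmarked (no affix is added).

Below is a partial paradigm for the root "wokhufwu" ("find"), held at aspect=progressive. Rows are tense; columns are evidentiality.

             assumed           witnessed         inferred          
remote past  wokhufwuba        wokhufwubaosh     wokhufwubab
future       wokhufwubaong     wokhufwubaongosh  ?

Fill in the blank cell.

wokhufwubaongob

Attach aspect progressive -be → wokhufwube.
Attach tense future -ong → wokhufwubeong.
Attach evidentiality inferred -b → wokhufwubeongb.
Apply vowel harmony: wokhufwubeongb → wokhufwubaongb.
Apply epenthesis: wokhufwubaongb → wokhufwubaongob.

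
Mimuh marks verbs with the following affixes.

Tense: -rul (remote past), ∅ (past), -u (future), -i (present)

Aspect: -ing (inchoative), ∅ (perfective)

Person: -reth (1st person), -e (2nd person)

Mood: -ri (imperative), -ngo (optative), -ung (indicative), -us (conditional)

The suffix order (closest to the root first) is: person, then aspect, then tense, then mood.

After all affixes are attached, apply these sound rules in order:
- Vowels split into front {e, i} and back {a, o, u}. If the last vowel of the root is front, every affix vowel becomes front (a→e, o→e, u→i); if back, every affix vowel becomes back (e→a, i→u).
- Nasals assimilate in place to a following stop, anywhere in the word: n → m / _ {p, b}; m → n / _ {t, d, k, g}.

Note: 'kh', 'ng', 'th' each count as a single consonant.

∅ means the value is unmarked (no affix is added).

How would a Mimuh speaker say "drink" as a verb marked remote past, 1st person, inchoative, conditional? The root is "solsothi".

Attach person 1st person -reth → solsothireth.
Attach aspect inchoative -ing → solsothirething.
Attach tense remote past -rul → solsothirethingrul.
Attach mood conditional -us → solsothirethingrulus.
Apply vowel harmony: solsothirethingrulus → solsothirethingrilis.
Nasal assimilation: no change.

solsothirethingrilis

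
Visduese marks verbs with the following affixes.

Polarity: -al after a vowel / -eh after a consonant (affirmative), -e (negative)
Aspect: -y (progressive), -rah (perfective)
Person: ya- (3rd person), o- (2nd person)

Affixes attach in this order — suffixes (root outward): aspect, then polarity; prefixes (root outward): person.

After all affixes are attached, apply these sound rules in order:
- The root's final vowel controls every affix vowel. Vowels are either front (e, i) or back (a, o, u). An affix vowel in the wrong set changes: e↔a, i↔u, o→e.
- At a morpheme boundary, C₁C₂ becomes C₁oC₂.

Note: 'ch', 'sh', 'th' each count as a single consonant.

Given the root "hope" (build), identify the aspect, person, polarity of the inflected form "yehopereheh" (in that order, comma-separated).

perfective, 3rd person, affirmative

Segment: ya-hope-rah-eh.
aspect: -rah → perfective.
person: ya- → 3rd person.
polarity: -al/eh → affirmative.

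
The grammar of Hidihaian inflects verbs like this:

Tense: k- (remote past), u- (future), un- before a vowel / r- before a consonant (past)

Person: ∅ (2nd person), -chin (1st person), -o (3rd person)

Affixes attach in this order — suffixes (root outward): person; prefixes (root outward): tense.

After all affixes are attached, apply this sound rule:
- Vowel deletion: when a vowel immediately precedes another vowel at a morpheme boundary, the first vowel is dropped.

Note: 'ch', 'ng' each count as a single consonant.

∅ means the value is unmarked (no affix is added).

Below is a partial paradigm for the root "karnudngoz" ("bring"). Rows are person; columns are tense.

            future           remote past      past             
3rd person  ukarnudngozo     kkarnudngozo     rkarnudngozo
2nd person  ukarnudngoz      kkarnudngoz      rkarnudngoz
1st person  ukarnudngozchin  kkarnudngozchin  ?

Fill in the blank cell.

rkarnudngozchin

Attach person 1st person -chin → karnudngozchin.
Attach tense past r- (before consonant 'k') → rkarnudngozchin.
Vowel deletion: no change.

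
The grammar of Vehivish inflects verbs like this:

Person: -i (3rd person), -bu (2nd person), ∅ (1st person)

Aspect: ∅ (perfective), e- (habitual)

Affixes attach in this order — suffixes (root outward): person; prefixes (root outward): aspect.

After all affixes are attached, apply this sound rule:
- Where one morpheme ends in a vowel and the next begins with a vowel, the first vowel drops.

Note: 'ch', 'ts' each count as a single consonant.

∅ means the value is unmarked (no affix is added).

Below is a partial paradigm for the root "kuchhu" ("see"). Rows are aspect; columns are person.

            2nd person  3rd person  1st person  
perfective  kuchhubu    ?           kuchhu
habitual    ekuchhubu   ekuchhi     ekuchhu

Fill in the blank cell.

Attach person 3rd person -i → kuchhui.
aspect = perfective: zero marking, form stays kuchhui.
Apply vowel deletion: kuchhui → kuchhi.

kuchhi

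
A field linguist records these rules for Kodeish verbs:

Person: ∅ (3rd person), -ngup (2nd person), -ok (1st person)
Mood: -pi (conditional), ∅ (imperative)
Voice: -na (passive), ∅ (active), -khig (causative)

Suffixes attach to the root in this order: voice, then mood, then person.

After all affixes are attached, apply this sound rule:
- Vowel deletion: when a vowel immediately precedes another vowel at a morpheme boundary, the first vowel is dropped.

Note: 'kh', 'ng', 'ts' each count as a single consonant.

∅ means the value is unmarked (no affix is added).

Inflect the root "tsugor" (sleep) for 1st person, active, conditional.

tsugorpok

voice = active: zero marking, form stays tsugor.
Attach mood conditional -pi → tsugorpi.
Attach person 1st person -ok → tsugorpiok.
Apply vowel deletion: tsugorpiok → tsugorpok.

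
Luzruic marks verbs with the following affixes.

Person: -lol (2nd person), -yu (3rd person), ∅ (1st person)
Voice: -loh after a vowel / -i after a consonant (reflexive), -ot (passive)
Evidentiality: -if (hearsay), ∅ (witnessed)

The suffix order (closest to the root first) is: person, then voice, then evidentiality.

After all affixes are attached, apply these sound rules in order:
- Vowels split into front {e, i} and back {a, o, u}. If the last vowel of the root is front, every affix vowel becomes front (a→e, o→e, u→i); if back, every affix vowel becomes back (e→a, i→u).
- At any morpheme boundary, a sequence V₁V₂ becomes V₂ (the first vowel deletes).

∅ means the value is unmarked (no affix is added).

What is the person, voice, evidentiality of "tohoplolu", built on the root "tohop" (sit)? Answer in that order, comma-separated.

Segment: tohop-lol-i.
person: -lol → 2nd person.
voice: -loh/i → reflexive.
evidentiality: ∅ → witnessed.

2nd person, reflexive, witnessed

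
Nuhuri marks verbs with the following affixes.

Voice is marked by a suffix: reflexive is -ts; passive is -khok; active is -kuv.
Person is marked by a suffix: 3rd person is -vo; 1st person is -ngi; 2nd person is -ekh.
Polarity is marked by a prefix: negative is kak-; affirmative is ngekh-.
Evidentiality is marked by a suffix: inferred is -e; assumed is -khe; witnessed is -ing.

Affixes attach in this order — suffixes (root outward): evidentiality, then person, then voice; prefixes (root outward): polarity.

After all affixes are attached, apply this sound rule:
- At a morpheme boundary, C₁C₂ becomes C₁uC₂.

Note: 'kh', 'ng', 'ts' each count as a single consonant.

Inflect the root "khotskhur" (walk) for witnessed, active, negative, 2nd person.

Attach evidentiality witnessed -ing → khotskhuring.
Attach person 2nd person -ekh → khotskhuringekh.
Attach voice active -kuv → khotskhuringekhkuv.
Attach polarity negative kak- → kakkhotskhuringekhkuv.
Apply epenthesis: kakkhotskhuringekhkuv → kakukhotskhuringekhukuv.

kakukhotskhuringekhukuv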